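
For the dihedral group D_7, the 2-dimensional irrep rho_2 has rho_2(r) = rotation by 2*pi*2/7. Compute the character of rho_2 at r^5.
chi_{rho_2}(r^5) = 2*cos(2*pi*2*5/7) = -2*cos(pi/7)

Working: rho_2(r^5) is rotation by angle 2*pi*2*5/7, whose trace is 2*cos(2*pi*2*5/7) = -2*cos(pi/7).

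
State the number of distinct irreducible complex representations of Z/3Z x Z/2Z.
6

Argument: The number of irreducible complex representations of a finite group equals its number of conjugacy classes. Z/3Z x Z/2Z is abelian of order 6, so every element is its own conjugacy class: 6 classes, so Z/3Z x Z/2Z (order 6) has exactly 6 irreducible complex representations.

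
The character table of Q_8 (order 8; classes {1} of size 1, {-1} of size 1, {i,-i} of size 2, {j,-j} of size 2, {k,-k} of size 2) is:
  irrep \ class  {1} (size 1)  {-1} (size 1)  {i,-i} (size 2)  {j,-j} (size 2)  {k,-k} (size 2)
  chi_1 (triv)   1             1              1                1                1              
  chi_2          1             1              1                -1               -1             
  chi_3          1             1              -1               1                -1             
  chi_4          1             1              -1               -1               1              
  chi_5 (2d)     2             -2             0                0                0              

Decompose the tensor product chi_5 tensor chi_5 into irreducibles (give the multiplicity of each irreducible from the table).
chi_5 tensor chi_5 = chi_1 + chi_2 + chi_3 + chi_4 (all other irreducibles have multiplicity 0).

Proof sketch: The character of a tensor product is the pointwise product (chi_5 * chi_5)(C) = chi_5(C) * chi_5(C):
  {1}: (2)*(2), {-1}: (-2)*(-2), {i,-i}: (0)*(0), {j,-j}: (0)*(0), {k,-k}: (0)*(0)
so (chi_5 * chi_5) takes values
  {1} -> 4, {-1} -> 4, {i,-i} -> 0, {j,-j} -> 0, {k,-k} -> 0.
Now take the inner product of this character with each irreducible chi from the table, <chi_5*chi_5, chi> = (1/8) sum_C |C| (chi_5*chi_5)(C) conj(chi(C)):
  <chi_5*chi_5, chi_1> = (1/8)[1*(4)*conj(1) + 1*(4)*conj(1) + 2*(0)*conj(1) + 2*(0)*conj(1) + 2*(0)*conj(1)]
      = (1/8)[(4) + (4) + (0) + (0) + (0)] = 8/8 = 1
  <chi_5*chi_5, chi_2> = (1/8)[1*(4)*conj(1) + 1*(4)*conj(1) + 2*(0)*conj(1) + 2*(0)*conj(-1) + 2*(0)*conj(-1)]
      = (1/8)[(4) + (4) + (0) + (0) + (0)] = 8/8 = 1
  <chi_5*chi_5, chi_3> = (1/8)[1*(4)*conj(1) + 1*(4)*conj(1) + 2*(0)*conj(-1) + 2*(0)*conj(1) + 2*(0)*conj(-1)]
      = (1/8)[(4) + (4) + (0) + (0) + (0)] = 8/8 = 1
  <chi_5*chi_5, chi_4> = (1/8)[1*(4)*conj(1) + 1*(4)*conj(1) + 2*(0)*conj(-1) + 2*(0)*conj(-1) + 2*(0)*conj(1)]
      = (1/8)[(4) + (4) + (0) + (0) + (0)] = 8/8 = 1
  <chi_5*chi_5, chi_5> = (1/8)[1*(4)*conj(2) + 1*(4)*conj(-2) + 2*(0)*conj(0) + 2*(0)*conj(0) + 2*(0)*conj(0)]
      = (1/8)[(8) + (-8) + (0) + (0) + (0)] = 0/8 = 0
Hence the multiplicities are chi_1: 1, chi_2: 1, chi_3: 1, chi_4: 1. Dimension check: dim(chi_5)*dim(chi_5) = 2*2 = 4 and sum (mult * dim) = 1*1 + 1*1 + 1*1 + 1*1 = 4.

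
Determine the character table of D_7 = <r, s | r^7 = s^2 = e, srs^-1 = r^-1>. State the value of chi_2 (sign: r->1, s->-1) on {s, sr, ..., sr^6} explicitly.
Conjugacy classes: {e} of size 1, {r^1, r^6} of size 2, {r^2, r^5} of size 2, {r^3, r^4} of size 2, {s, sr, ..., sr^6} of size 7.
Character table:
  irrep \ class              {e} (size 1)  {r^1, r^6} (size 2)  {r^2, r^5} (size 2)  {r^3, r^4} (size 2)  {s, sr, ..., sr^6} (size 7)
  chi_1 (triv)               1             1                    1                    1                    1                          
  chi_2 (sign: r->1, s->-1)  1             1                    1                    1                    -1                         
  chi_3 (2d, j=1)            2             2*cos(2*pi/7)        -2*cos(3*pi/7)       -2*cos(pi/7)         0                          
  chi_4 (2d, j=2)            2             -2*cos(3*pi/7)       -2*cos(pi/7)         2*cos(2*pi/7)        0                          
  chi_5 (2d, j=3)            2             -2*cos(pi/7)         2*cos(2*pi/7)        -2*cos(3*pi/7)       0                          

Spot check: chi_2 (sign: r->1, s->-1) on {s, sr, ..., sr^6} = -1.

Derivation: D_7 has order 2*7 = 14 with 5 conjugacy classes, hence 5 irreducibles. Sum of squared dims 1 + 1 + 4 + 4 + 4 = 14 = |G|. Linear characters come from the abelianisation; the 2-dimensional irreps have character r^k -> 2*cos(2*pi*j*k/7), reflections -> 0.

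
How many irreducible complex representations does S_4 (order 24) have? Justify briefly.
5

The number of irreducible complex representations of a finite group equals its number of conjugacy classes. Conjugacy classes in S_4 correspond to cycle types, i.e. partitions of 4; there are p(4) = 5 of them, so S_4 (order 24) has exactly 5 irreducible complex representations.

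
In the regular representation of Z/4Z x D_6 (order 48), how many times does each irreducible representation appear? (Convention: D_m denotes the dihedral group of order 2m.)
Each irreducible V_i of dimension d_i appears with multiplicity d_i, i.e. rho_reg = (direct sum over all irreducibles V_i) d_i V_i. The irreducible dimensions for Z/4Z x D_6 are 1, 1, 1, 1, 1, 1, 1, 1, 1, 1, 1, 1, 1, 1, 1, 1, 2, 2, 2, 2, 2, 2, 2, 2: 16 irreducibles of dimension 1, each with multiplicity 1; 8 irreducibles of dimension 2, each with multiplicity 2. Total dimension 16*1*1 + 8*2*2 = 48 = |G|.

Justification: General theorem: in the regular representation of a finite group G, each irreducible appears with multiplicity equal to its dimension. Check: dim(rho_reg) = sum d_i^2 = 1 + 1 + 1 + 1 + 1 + 1 + 1 + 1 + 1 + 1 + 1 + 1 + 1 + 1 + 1 + 1 + 4 + 4 + 4 + 4 + 4 + 4 + 4 + 4 = 48 = |G|.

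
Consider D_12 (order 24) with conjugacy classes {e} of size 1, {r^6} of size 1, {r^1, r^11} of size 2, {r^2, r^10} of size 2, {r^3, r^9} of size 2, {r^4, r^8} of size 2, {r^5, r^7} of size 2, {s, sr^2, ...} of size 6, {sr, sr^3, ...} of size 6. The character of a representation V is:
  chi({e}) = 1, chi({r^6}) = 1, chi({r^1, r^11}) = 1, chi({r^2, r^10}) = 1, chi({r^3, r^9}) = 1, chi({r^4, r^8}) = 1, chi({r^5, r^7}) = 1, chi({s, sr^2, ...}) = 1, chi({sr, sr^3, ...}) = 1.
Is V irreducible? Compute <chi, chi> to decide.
Irreducible: <chi, chi> = 1.

Argument: <chi, chi> = (1/|G|) sum_C |C| * |chi(C)|^2 = (1/24)[1*|1|^2 + 1*|1|^2 + 2*|1|^2 + 2*|1|^2 + 2*|1|^2 + 2*|1|^2 + 2*|1|^2 + 6*|1|^2 + 6*|1|^2]
  = (1/24)[(1) + (1) + (2) + (2) + (2) + (2) + (2) + (6) + (6)] = 24/24 = 1.
A character is irreducible iff <chi, chi> = 1, so this representation is irreducible.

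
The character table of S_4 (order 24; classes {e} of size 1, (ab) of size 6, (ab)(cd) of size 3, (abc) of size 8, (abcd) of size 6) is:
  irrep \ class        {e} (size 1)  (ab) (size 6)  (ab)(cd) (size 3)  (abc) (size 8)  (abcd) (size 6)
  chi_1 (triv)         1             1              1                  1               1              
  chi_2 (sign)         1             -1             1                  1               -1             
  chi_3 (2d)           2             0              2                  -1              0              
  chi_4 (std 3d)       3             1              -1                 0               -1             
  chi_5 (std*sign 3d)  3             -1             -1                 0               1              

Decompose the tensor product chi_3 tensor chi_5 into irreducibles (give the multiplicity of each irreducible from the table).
chi_3 tensor chi_5 = chi_4 + chi_5 (all other irreducibles have multiplicity 0).

Solution. The character of a tensor product is the pointwise product (chi_3 * chi_5)(C) = chi_3(C) * chi_5(C):
  {e}: (2)*(3), (ab): (0)*(-1), (ab)(cd): (2)*(-1), (abc): (-1)*(0), (abcd): (0)*(1)
so (chi_3 * chi_5) takes values
  {e} -> 6, (ab) -> 0, (ab)(cd) -> -2, (abc) -> 0, (abcd) -> 0.
Now take the inner product of this character with each irreducible chi from the table, <chi_3*chi_5, chi> = (1/24) sum_C |C| (chi_3*chi_5)(C) conj(chi(C)):
  <chi_3*chi_5, chi_1> = (1/24)[1*(6)*conj(1) + 6*(0)*conj(1) + 3*(-2)*conj(1) + 8*(0)*conj(1) + 6*(0)*conj(1)]
      = (1/24)[(6) + (0) + (-6) + (0) + (0)] = 0/24 = 0
  <chi_3*chi_5, chi_2> = (1/24)[1*(6)*conj(1) + 6*(0)*conj(-1) + 3*(-2)*conj(1) + 8*(0)*conj(1) + 6*(0)*conj(-1)]
      = (1/24)[(6) + (0) + (-6) + (0) + (0)] = 0/24 = 0
  <chi_3*chi_5, chi_3> = (1/24)[1*(6)*conj(2) + 6*(0)*conj(0) + 3*(-2)*conj(2) + 8*(0)*conj(-1) + 6*(0)*conj(0)]
      = (1/24)[(12) + (0) + (-12) + (0) + (0)] = 0/24 = 0
  <chi_3*chi_5, chi_4> = (1/24)[1*(6)*conj(3) + 6*(0)*conj(1) + 3*(-2)*conj(-1) + 8*(0)*conj(0) + 6*(0)*conj(-1)]
      = (1/24)[(18) + (0) + (6) + (0) + (0)] = 24/24 = 1
  <chi_3*chi_5, chi_5> = (1/24)[1*(6)*conj(3) + 6*(0)*conj(-1) + 3*(-2)*conj(-1) + 8*(0)*conj(0) + 6*(0)*conj(1)]
      = (1/24)[(18) + (0) + (6) + (0) + (0)] = 24/24 = 1
Hence the multiplicities are chi_4: 1, chi_5: 1. Dimension check: dim(chi_3)*dim(chi_5) = 2*3 = 6 and sum (mult * dim) = 1*3 + 1*3 = 6.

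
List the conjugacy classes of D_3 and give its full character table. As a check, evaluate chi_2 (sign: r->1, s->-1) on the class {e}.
Conjugacy classes: {e} of size 1, {r^1, r^2} of size 2, {s, sr, ..., sr^2} of size 3.
Character table:
  irrep \ class              {e} (size 1)  {r^1, r^2} (size 2)  {s, sr, ..., sr^2} (size 3)
  chi_1 (triv)               1             1                    1                          
  chi_2 (sign: r->1, s->-1)  1             1                    -1                         
  chi_3 (2d, j=1)            2             -1                   0                          

Spot check: chi_2 (sign: r->1, s->-1) on {e} = 1.

Reasoning: D_3 has order 2*3 = 6 with 3 conjugacy classes, hence 3 irreducibles. Sum of squared dims 1 + 1 + 4 = 6 = |G|. Linear characters come from the abelianisation; the 2-dimensional irreps have character r^k -> 2*cos(2*pi*j*k/3), reflections -> 0.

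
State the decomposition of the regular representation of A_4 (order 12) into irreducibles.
Each irreducible V_i of dimension d_i appears with multiplicity d_i, i.e. rho_reg = (direct sum over all irreducibles V_i) d_i V_i. The irreducible dimensions for A_4 are 1, 1, 1, 3: 3 irreducibles of dimension 1, each with multiplicity 1; 1 irreducible of dimension 3, with multiplicity 3. Total dimension 3*1*1 + 1*3*3 = 12 = |G|.

Details: General theorem: in the regular representation of a finite group G, each irreducible appears with multiplicity equal to its dimension. Check: dim(rho_reg) = sum d_i^2 = 1 + 1 + 1 + 9 = 12 = |G|.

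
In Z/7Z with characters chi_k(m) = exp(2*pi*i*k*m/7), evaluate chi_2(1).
chi_2(1) = zeta_7^2 = exp(4*I*pi/7)

chi_2(1) = zeta_7^(2*1) = zeta_7^2. Since zeta_7^7 = 1, this equals zeta_7^2 = exp(2*pi*i*2/7) = exp(4*I*pi/7).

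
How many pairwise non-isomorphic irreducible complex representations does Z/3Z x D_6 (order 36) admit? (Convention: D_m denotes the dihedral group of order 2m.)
18

Derivation: The number of irreducible complex representations of a finite group equals its number of conjugacy classes. For a direct product, #classes(G x H) = #classes(G) * #classes(H). Z/3Z has 3 classes (abelian), D_6 has 6 classes, so 3 * 6 = 18, so Z/3Z x D_6 (order 36) has exactly 18 irreducible complex representations.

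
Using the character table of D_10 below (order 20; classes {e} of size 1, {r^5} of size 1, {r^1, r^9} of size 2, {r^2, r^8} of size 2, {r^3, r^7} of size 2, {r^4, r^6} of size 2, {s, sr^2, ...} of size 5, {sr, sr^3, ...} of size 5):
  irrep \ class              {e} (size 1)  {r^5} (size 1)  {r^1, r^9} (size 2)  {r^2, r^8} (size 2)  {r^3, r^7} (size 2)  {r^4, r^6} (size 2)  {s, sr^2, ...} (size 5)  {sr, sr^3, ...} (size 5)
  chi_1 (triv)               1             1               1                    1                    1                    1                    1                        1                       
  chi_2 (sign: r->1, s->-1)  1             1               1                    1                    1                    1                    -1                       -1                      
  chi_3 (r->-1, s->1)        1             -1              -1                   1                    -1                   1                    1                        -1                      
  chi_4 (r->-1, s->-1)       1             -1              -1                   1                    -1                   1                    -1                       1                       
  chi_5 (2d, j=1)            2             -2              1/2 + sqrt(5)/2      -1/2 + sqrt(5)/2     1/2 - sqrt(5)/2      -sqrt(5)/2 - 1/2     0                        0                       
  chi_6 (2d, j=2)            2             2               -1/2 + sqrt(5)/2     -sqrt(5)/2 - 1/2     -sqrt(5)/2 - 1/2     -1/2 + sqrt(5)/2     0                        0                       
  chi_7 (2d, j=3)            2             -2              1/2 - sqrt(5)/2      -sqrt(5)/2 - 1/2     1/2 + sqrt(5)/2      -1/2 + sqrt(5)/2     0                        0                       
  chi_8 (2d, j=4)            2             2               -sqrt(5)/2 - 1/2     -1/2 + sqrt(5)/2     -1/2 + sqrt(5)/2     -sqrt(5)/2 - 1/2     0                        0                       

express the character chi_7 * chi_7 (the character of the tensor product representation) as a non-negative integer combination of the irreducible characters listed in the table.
chi_7 tensor chi_7 = chi_1 + chi_2 + chi_8 (all other irreducibles have multiplicity 0).

Reasoning: The character of a tensor product is the pointwise product (chi_7 * chi_7)(C) = chi_7(C) * chi_7(C):
  {e}: (2)*(2), {r^5}: (-2)*(-2), {r^1, r^9}: (1/2 - sqrt(5)/2)*(1/2 - sqrt(5)/2), {r^2, r^8}: (-sqrt(5)/2 - 1/2)*(-sqrt(5)/2 - 1/2), {r^3, r^7}: (1/2 + sqrt(5)/2)*(1/2 + sqrt(5)/2), {r^4, r^6}: (-1/2 + sqrt(5)/2)*(-1/2 + sqrt(5)/2), {s, sr^2, ...}: (0)*(0), {sr, sr^3, ...}: (0)*(0)
so (chi_7 * chi_7) takes values
  {e} -> 4, {r^5} -> 4, {r^1, r^9} -> 3/2 - sqrt(5)/2, {r^2, r^8} -> sqrt(5)/2 + 3/2, {r^3, r^7} -> sqrt(5)/2 + 3/2, {r^4, r^6} -> 3/2 - sqrt(5)/2, {s, sr^2, ...} -> 0, {sr, sr^3, ...} -> 0.
Now take the inner product of this character with each irreducible chi from the table, <chi_7*chi_7, chi> = (1/20) sum_C |C| (chi_7*chi_7)(C) conj(chi(C)):
  <chi_7*chi_7, chi_1> = (1/20)[1*(4)*conj(1) + 1*(4)*conj(1) + 2*(3/2 - sqrt(5)/2)*conj(1) + 2*(sqrt(5)/2 + 3/2)*conj(1) + 2*(sqrt(5)/2 + 3/2)*conj(1) + 2*(3/2 - sqrt(5)/2)*conj(1) + 5*(0)*conj(1) + 5*(0)*conj(1)]
      = (1/20)[(4) + (4) + (3 - sqrt(5)) + (sqrt(5) + 3) + (sqrt(5) + 3) + (3 - sqrt(5)) + (0) + (0)] = 20/20 = 1
  <chi_7*chi_7, chi_2> = (1/20)[1*(4)*conj(1) + 1*(4)*conj(1) + 2*(3/2 - sqrt(5)/2)*conj(1) + 2*(sqrt(5)/2 + 3/2)*conj(1) + 2*(sqrt(5)/2 + 3/2)*conj(1) + 2*(3/2 - sqrt(5)/2)*conj(1) + 5*(0)*conj(-1) + 5*(0)*conj(-1)]
      = (1/20)[(4) + (4) + (3 - sqrt(5)) + (sqrt(5) + 3) + (sqrt(5) + 3) + (3 - sqrt(5)) + (0) + (0)] = 20/20 = 1
  <chi_7*chi_7, chi_3> = (1/20)[1*(4)*conj(1) + 1*(4)*conj(-1) + 2*(3/2 - sqrt(5)/2)*conj(-1) + 2*(sqrt(5)/2 + 3/2)*conj(1) + 2*(sqrt(5)/2 + 3/2)*conj(-1) + 2*(3/2 - sqrt(5)/2)*conj(1) + 5*(0)*conj(1) + 5*(0)*conj(-1)]
      = (1/20)[(4) + (-4) + (-3 + sqrt(5)) + (sqrt(5) + 3) + (-3 - sqrt(5)) + (3 - sqrt(5)) + (0) + (0)] = 0/20 = 0
  <chi_7*chi_7, chi_4> = (1/20)[1*(4)*conj(1) + 1*(4)*conj(-1) + 2*(3/2 - sqrt(5)/2)*conj(-1) + 2*(sqrt(5)/2 + 3/2)*conj(1) + 2*(sqrt(5)/2 + 3/2)*conj(-1) + 2*(3/2 - sqrt(5)/2)*conj(1) + 5*(0)*conj(-1) + 5*(0)*conj(1)]
      = (1/20)[(4) + (-4) + (-3 + sqrt(5)) + (sqrt(5) + 3) + (-3 - sqrt(5)) + (3 - sqrt(5)) + (0) + (0)] = 0/20 = 0
  <chi_7*chi_7, chi_5> = (1/20)[1*(4)*conj(2) + 1*(4)*conj(-2) + 2*(3/2 - sqrt(5)/2)*conj(1/2 + sqrt(5)/2) + 2*(sqrt(5)/2 + 3/2)*conj(-1/2 + sqrt(5)/2) + 2*(sqrt(5)/2 + 3/2)*conj(1/2 - sqrt(5)/2) + 2*(3/2 - sqrt(5)/2)*conj(-sqrt(5)/2 - 1/2) + 5*(0)*conj(0) + 5*(0)*conj(0)]
      = (1/20)[(8) + (-8) + (-1 + sqrt(5)) + (1 + sqrt(5)) + (-sqrt(5) - 1) + (1 - sqrt(5)) + (0) + (0)] = 0/20 = 0
  <chi_7*chi_7, chi_6> = (1/20)[1*(4)*conj(2) + 1*(4)*conj(2) + 2*(3/2 - sqrt(5)/2)*conj(-1/2 + sqrt(5)/2) + 2*(sqrt(5)/2 + 3/2)*conj(-sqrt(5)/2 - 1/2) + 2*(sqrt(5)/2 + 3/2)*conj(-sqrt(5)/2 - 1/2) + 2*(3/2 - sqrt(5)/2)*conj(-1/2 + sqrt(5)/2) + 5*(0)*conj(0) + 5*(0)*conj(0)]
      = (1/20)[(8) + (8) + (-4 + 2*sqrt(5)) + (-2*sqrt(5) - 4) + (-2*sqrt(5) - 4) + (-4 + 2*sqrt(5)) + (0) + (0)] = 0/20 = 0
  <chi_7*chi_7, chi_7> = (1/20)[1*(4)*conj(2) + 1*(4)*conj(-2) + 2*(3/2 - sqrt(5)/2)*conj(1/2 - sqrt(5)/2) + 2*(sqrt(5)/2 + 3/2)*conj(-sqrt(5)/2 - 1/2) + 2*(sqrt(5)/2 + 3/2)*conj(1/2 + sqrt(5)/2) + 2*(3/2 - sqrt(5)/2)*conj(-1/2 + sqrt(5)/2) + 5*(0)*conj(0) + 5*(0)*conj(0)]
      = (1/20)[(8) + (-8) + (4 - 2*sqrt(5)) + (-2*sqrt(5) - 4) + (4 + 2*sqrt(5)) + (-4 + 2*sqrt(5)) + (0) + (0)] = 0/20 = 0
  <chi_7*chi_7, chi_8> = (1/20)[1*(4)*conj(2) + 1*(4)*conj(2) + 2*(3/2 - sqrt(5)/2)*conj(-sqrt(5)/2 - 1/2) + 2*(sqrt(5)/2 + 3/2)*conj(-1/2 + sqrt(5)/2) + 2*(sqrt(5)/2 + 3/2)*conj(-1/2 + sqrt(5)/2) + 2*(3/2 - sqrt(5)/2)*conj(-sqrt(5)/2 - 1/2) + 5*(0)*conj(0) + 5*(0)*conj(0)]
      = (1/20)[(8) + (8) + (1 - sqrt(5)) + (1 + sqrt(5)) + (1 + sqrt(5)) + (1 - sqrt(5)) + (0) + (0)] = 20/20 = 1
Hence the multiplicities are chi_1: 1, chi_2: 1, chi_8: 1. Dimension check: dim(chi_7)*dim(chi_7) = 2*2 = 4 and sum (mult * dim) = 1*1 + 1*1 + 1*2 = 4.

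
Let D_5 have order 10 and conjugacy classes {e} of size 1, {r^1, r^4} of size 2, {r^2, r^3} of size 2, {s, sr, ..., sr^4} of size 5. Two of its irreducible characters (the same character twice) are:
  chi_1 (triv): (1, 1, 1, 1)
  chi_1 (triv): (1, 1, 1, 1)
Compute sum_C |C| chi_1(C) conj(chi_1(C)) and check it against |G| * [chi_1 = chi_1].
Sum = 10 = |G| = 10; so <chi_1, chi_1> = 1 (norm-1 confirms irreducibility).

Details: Compute term by term over conjugacy classes (|C| * chi_1(C) * conj(chi_1(C))):
  1*(1)*conj(1) + 2*(1)*conj(1) + 2*(1)*conj(1) + 5*(1)*conj(1)
  = (1) + (2) + (2) + (5)
  = 10.
Dividing by |G| = 10 gives 10/10 = 1, matching the row-orthogonality relation <chi_1, chi_1> = [chi_1 = chi_1].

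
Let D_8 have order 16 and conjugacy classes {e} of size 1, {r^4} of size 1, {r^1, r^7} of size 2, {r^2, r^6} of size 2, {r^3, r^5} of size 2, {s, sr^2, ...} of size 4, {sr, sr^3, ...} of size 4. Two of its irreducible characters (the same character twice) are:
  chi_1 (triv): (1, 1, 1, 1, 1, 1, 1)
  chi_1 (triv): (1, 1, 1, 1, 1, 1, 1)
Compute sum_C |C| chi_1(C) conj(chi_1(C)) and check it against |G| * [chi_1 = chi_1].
Sum = 16 = |G| = 16; so <chi_1, chi_1> = 1 (norm-1 confirms irreducibility).

Reasoning: Compute term by term over conjugacy classes (|C| * chi_1(C) * conj(chi_1(C))):
  1*(1)*conj(1) + 1*(1)*conj(1) + 2*(1)*conj(1) + 2*(1)*conj(1) + 2*(1)*conj(1) + 4*(1)*conj(1) + 4*(1)*conj(1)
  = (1) + (1) + (2) + (2) + (2) + (4) + (4)
  = 16.
Dividing by |G| = 16 gives 16/16 = 1, matching the row-orthogonality relation <chi_1, chi_1> = [chi_1 = chi_1].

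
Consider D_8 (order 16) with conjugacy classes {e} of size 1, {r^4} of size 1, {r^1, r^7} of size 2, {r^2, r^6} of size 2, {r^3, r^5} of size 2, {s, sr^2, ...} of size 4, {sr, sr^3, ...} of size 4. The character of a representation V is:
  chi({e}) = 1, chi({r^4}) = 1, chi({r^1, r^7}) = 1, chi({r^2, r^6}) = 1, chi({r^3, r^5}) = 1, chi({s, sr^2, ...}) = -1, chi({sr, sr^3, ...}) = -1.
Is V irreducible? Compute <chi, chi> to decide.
Irreducible: <chi, chi> = 1.

Derivation: <chi, chi> = (1/|G|) sum_C |C| * |chi(C)|^2 = (1/16)[1*|1|^2 + 1*|1|^2 + 2*|1|^2 + 2*|1|^2 + 2*|1|^2 + 4*|-1|^2 + 4*|-1|^2]
  = (1/16)[(1) + (1) + (2) + (2) + (2) + (4) + (4)] = 16/16 = 1.
A character is irreducible iff <chi, chi> = 1, so this representation is irreducible.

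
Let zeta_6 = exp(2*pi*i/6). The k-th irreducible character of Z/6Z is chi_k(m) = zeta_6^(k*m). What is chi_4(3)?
chi_4(3) = zeta_6^12 = 1

Proof sketch: chi_4(3) = zeta_6^(4*3) = zeta_6^12. Since zeta_6^6 = 1, this equals zeta_6^0 = exp(2*pi*i*0/6) = 1.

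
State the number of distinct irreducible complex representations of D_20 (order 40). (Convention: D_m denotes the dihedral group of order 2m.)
13

Details: The number of irreducible complex representations of a finite group equals its number of conjugacy classes. D_20 has 13 conjugacy classes (n/2 + 3 for n even), so D_20 (order 40) has exactly 13 irreducible complex representations.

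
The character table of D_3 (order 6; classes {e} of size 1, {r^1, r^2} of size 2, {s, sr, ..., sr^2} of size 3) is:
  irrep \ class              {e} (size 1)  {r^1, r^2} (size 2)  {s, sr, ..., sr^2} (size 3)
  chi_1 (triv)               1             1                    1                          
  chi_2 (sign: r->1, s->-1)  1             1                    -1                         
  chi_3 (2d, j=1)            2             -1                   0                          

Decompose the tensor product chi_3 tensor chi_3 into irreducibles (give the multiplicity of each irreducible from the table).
chi_3 tensor chi_3 = chi_1 + chi_2 + chi_3 (all other irreducibles have multiplicity 0).

Argument: The character of a tensor product is the pointwise product (chi_3 * chi_3)(C) = chi_3(C) * chi_3(C):
  {e}: (2)*(2), {r^1, r^2}: (-1)*(-1), {s, sr, ..., sr^2}: (0)*(0)
so (chi_3 * chi_3) takes values
  {e} -> 4, {r^1, r^2} -> 1, {s, sr, ..., sr^2} -> 0.
Now take the inner product of this character with each irreducible chi from the table, <chi_3*chi_3, chi> = (1/6) sum_C |C| (chi_3*chi_3)(C) conj(chi(C)):
  <chi_3*chi_3, chi_1> = (1/6)[1*(4)*conj(1) + 2*(1)*conj(1) + 3*(0)*conj(1)]
      = (1/6)[(4) + (2) + (0)] = 6/6 = 1
  <chi_3*chi_3, chi_2> = (1/6)[1*(4)*conj(1) + 2*(1)*conj(1) + 3*(0)*conj(-1)]
      = (1/6)[(4) + (2) + (0)] = 6/6 = 1
  <chi_3*chi_3, chi_3> = (1/6)[1*(4)*conj(2) + 2*(1)*conj(-1) + 3*(0)*conj(0)]
      = (1/6)[(8) + (-2) + (0)] = 6/6 = 1
Hence the multiplicities are chi_1: 1, chi_2: 1, chi_3: 1. Dimension check: dim(chi_3)*dim(chi_3) = 2*2 = 4 and sum (mult * dim) = 1*1 + 1*1 + 1*2 = 4.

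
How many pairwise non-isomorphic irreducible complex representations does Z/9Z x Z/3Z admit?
27

Derivation: The number of irreducible complex representations of a finite group equals its number of conjugacy classes. Z/9Z x Z/3Z is abelian of order 27, so every element is its own conjugacy class: 27 classes, so Z/9Z x Z/3Z (order 27) has exactly 27 irreducible complex representations.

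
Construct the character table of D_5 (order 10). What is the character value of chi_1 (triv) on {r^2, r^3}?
Conjugacy classes: {e} of size 1, {r^1, r^4} of size 2, {r^2, r^3} of size 2, {s, sr, ..., sr^4} of size 5.
Character table:
  irrep \ class              {e} (size 1)  {r^1, r^4} (size 2)  {r^2, r^3} (size 2)  {s, sr, ..., sr^4} (size 5)
  chi_1 (triv)               1             1                    1                    1                          
  chi_2 (sign: r->1, s->-1)  1             1                    1                    -1                         
  chi_3 (2d, j=1)            2             -1/2 + sqrt(5)/2     -sqrt(5)/2 - 1/2     0                          
  chi_4 (2d, j=2)            2             -sqrt(5)/2 - 1/2     -1/2 + sqrt(5)/2     0                          

Spot check: chi_1 (triv) on {r^2, r^3} = 1.

D_5 has order 2*5 = 10 with 4 conjugacy classes, hence 4 irreducibles. Sum of squared dims 1 + 1 + 4 + 4 = 10 = |G|. Linear characters come from the abelianisation; the 2-dimensional irreps have character r^k -> 2*cos(2*pi*j*k/5), reflections -> 0.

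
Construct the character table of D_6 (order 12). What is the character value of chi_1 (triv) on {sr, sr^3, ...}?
Conjugacy classes: {e} of size 1, {r^3} of size 1, {r^1, r^5} of size 2, {r^2, r^4} of size 2, {s, sr^2, ...} of size 3, {sr, sr^3, ...} of size 3.
Character table:
  irrep \ class              {e} (size 1)  {r^3} (size 1)  {r^1, r^5} (size 2)  {r^2, r^4} (size 2)  {s, sr^2, ...} (size 3)  {sr, sr^3, ...} (size 3)
  chi_1 (triv)               1             1               1                    1                    1                        1                       
  chi_2 (sign: r->1, s->-1)  1             1               1                    1                    -1                       -1                      
  chi_3 (r->-1, s->1)        1             -1              -1                   1                    1                        -1                      
  chi_4 (r->-1, s->-1)       1             -1              -1                   1                    -1                       1                       
  chi_5 (2d, j=1)            2             -2              1                    -1                   0                        0                       
  chi_6 (2d, j=2)            2             2               -1                   -1                   0                        0                       

Spot check: chi_1 (triv) on {sr, sr^3, ...} = 1.

Details: D_6 has order 2*6 = 12 with 6 conjugacy classes, hence 6 irreducibles. Sum of squared dims 1 + 1 + 1 + 1 + 4 + 4 = 12 = |G|. Linear characters come from the abelianisation; the 2-dimensional irreps have character r^k -> 2*cos(2*pi*j*k/6), reflections -> 0.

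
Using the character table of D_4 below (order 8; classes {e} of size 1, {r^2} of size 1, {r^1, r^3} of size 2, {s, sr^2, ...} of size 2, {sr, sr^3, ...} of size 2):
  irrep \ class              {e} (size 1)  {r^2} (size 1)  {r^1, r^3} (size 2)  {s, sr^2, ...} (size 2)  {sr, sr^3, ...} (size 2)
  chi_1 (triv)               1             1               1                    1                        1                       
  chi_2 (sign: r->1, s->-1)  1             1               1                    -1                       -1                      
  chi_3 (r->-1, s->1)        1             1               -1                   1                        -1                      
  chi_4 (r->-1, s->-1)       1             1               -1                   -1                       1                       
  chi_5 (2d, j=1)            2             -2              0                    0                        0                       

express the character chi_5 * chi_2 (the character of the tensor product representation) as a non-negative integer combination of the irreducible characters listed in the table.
chi_5 tensor chi_2 = chi_5 (all other irreducibles have multiplicity 0).

The character of a tensor product is the pointwise product (chi_5 * chi_2)(C) = chi_5(C) * chi_2(C):
  {e}: (2)*(1), {r^2}: (-2)*(1), {r^1, r^3}: (0)*(1), {s, sr^2, ...}: (0)*(-1), {sr, sr^3, ...}: (0)*(-1)
so (chi_5 * chi_2) takes values
  {e} -> 2, {r^2} -> -2, {r^1, r^3} -> 0, {s, sr^2, ...} -> 0, {sr, sr^3, ...} -> 0.
Now take the inner product of this character with each irreducible chi from the table, <chi_5*chi_2, chi> = (1/8) sum_C |C| (chi_5*chi_2)(C) conj(chi(C)):
  <chi_5*chi_2, chi_1> = (1/8)[1*(2)*conj(1) + 1*(-2)*conj(1) + 2*(0)*conj(1) + 2*(0)*conj(1) + 2*(0)*conj(1)]
      = (1/8)[(2) + (-2) + (0) + (0) + (0)] = 0/8 = 0
  <chi_5*chi_2, chi_2> = (1/8)[1*(2)*conj(1) + 1*(-2)*conj(1) + 2*(0)*conj(1) + 2*(0)*conj(-1) + 2*(0)*conj(-1)]
      = (1/8)[(2) + (-2) + (0) + (0) + (0)] = 0/8 = 0
  <chi_5*chi_2, chi_3> = (1/8)[1*(2)*conj(1) + 1*(-2)*conj(1) + 2*(0)*conj(-1) + 2*(0)*conj(1) + 2*(0)*conj(-1)]
      = (1/8)[(2) + (-2) + (0) + (0) + (0)] = 0/8 = 0
  <chi_5*chi_2, chi_4> = (1/8)[1*(2)*conj(1) + 1*(-2)*conj(1) + 2*(0)*conj(-1) + 2*(0)*conj(-1) + 2*(0)*conj(1)]
      = (1/8)[(2) + (-2) + (0) + (0) + (0)] = 0/8 = 0
  <chi_5*chi_2, chi_5> = (1/8)[1*(2)*conj(2) + 1*(-2)*conj(-2) + 2*(0)*conj(0) + 2*(0)*conj(0) + 2*(0)*conj(0)]
      = (1/8)[(4) + (4) + (0) + (0) + (0)] = 8/8 = 1
Hence the multiplicities are chi_5: 1. Dimension check: dim(chi_5)*dim(chi_2) = 2*1 = 2 and sum (mult * dim) = 1*2 = 2.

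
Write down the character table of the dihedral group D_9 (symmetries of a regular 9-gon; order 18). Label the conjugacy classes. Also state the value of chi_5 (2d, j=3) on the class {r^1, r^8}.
Conjugacy classes: {e} of size 1, {r^1, r^8} of size 2, {r^2, r^7} of size 2, {r^3, r^6} of size 2, {r^4, r^5} of size 2, {s, sr, ..., sr^8} of size 9.
Character table:
  irrep \ class              {e} (size 1)  {r^1, r^8} (size 2)  {r^2, r^7} (size 2)  {r^3, r^6} (size 2)  {r^4, r^5} (size 2)  {s, sr, ..., sr^8} (size 9)
  chi_1 (triv)               1             1                    1                    1                    1                    1                          
  chi_2 (sign: r->1, s->-1)  1             1                    1                    1                    1                    -1                         
  chi_3 (2d, j=1)            2             2*cos(2*pi/9)        2*cos(4*pi/9)        -1                   -2*cos(pi/9)         0                          
  chi_4 (2d, j=2)            2             2*cos(4*pi/9)        -2*cos(pi/9)         -1                   2*cos(2*pi/9)        0                          
  chi_5 (2d, j=3)            2             -1                   -1                   2                    -1                   0                          
  chi_6 (2d, j=4)            2             -2*cos(pi/9)         2*cos(2*pi/9)        -1                   2*cos(4*pi/9)        0                          

Spot check: chi_5 (2d, j=3) on {r^1, r^8} = -1.

Working: D_9 has order 2*9 = 18 with 6 conjugacy classes, hence 6 irreducibles. Sum of squared dims 1 + 1 + 4 + 4 + 4 + 4 = 18 = |G|. Linear characters come from the abelianisation; the 2-dimensional irreps have character r^k -> 2*cos(2*pi*j*k/9), reflections -> 0.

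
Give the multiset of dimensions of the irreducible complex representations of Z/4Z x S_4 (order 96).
Dimensions: 1, 1, 1, 1, 1, 1, 1, 1, 2, 2, 2, 2, 3, 3, 3, 3, 3, 3, 3, 3

Details: There are 20 irreducibles (= number of conjugacy classes). Their dimensions d_i satisfy sum d_i^2 = |G| = 96: 1 + 1 + 1 + 1 + 1 + 1 + 1 + 1 + 4 + 4 + 4 + 4 + 9 + 9 + 9 + 9 + 9 + 9 + 9 + 9 = 96. (For the product with Z/4Z: each of the 4 1-dim characters of Z/4Z tensors with each irrep of S_4, giving 4 copies of each S_4-dimension.)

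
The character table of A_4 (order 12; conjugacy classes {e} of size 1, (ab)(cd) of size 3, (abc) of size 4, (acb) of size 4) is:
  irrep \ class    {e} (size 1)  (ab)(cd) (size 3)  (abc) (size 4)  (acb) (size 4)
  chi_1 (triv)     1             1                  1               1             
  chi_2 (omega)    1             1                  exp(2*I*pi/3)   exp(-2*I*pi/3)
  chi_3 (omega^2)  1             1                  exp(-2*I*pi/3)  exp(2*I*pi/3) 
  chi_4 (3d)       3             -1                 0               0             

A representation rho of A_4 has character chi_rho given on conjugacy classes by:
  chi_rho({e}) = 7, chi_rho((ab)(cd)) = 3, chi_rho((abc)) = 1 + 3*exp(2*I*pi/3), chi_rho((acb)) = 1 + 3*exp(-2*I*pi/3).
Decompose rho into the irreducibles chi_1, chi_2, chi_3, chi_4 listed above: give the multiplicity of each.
Multiplicities: chi_1: 1, chi_2: 3, chi_3: 0, chi_4: 1.

Derivation: Use <chi_rho, chi> = (1/|G|) sum_C |C| * chi_rho(C) * conj(chi(C)) with |G| = 12 for each irreducible chi in the table:
  <chi_rho, chi_1> = (1/12)[1*(7)*conj(1) + 3*(3)*conj(1) + 4*(1 + 3*exp(2*I*pi/3))*conj(1) + 4*(1 + 3*exp(-2*I*pi/3))*conj(1)]
      = (1/12)[(7) + (9) + (4 + 12*exp(2*I*pi/3)) + (4 + 12*exp(-2*I*pi/3))] = 12/12 = 1
  <chi_rho, chi_2> = (1/12)[1*(7)*conj(1) + 3*(3)*conj(1) + 4*(1 + 3*exp(2*I*pi/3))*conj(exp(2*I*pi/3)) + 4*(1 + 3*exp(-2*I*pi/3))*conj(exp(-2*I*pi/3))]
      = (1/12)[(7) + (9) + (12 + 4*exp(-2*I*pi/3)) + (12 + 4*exp(2*I*pi/3))] = 36/12 = 3
  <chi_rho, chi_3> = (1/12)[1*(7)*conj(1) + 3*(3)*conj(1) + 4*(1 + 3*exp(2*I*pi/3))*conj(exp(-2*I*pi/3)) + 4*(1 + 3*exp(-2*I*pi/3))*conj(exp(2*I*pi/3))]
      = (1/12)[(7) + (9) + (12*exp(-2*I*pi/3) + 4*exp(2*I*pi/3)) + (4*exp(-2*I*pi/3) + 12*exp(2*I*pi/3))] = 0/12 = 0
  <chi_rho, chi_4> = (1/12)[1*(7)*conj(3) + 3*(3)*conj(-1) + 4*(1 + 3*exp(2*I*pi/3))*conj(0) + 4*(1 + 3*exp(-2*I*pi/3))*conj(0)]
      = (1/12)[(21) + (-9) + (0) + (0)] = 12/12 = 1
(Exp terms are combined using exp(i*s)*conj(exp(i*t)) = exp(i*(s-t)), and sums of them are collapsed using the identity that for every m > 1 the m distinct m-th roots of unity sum to 0, e.g. 1 + exp(2*I*pi/3) + exp(-2*I*pi/3) = 0.)
Dimension check: dim(rho) = sum (mult * dim) = 1*1 + 3*1 + 0*1 + 1*3 = 7 = chi_rho(e) = 7.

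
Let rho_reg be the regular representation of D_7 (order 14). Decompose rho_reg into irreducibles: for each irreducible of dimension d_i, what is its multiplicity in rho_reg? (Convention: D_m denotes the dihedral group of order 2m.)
Each irreducible V_i of dimension d_i appears with multiplicity d_i, i.e. rho_reg = (direct sum over all irreducibles V_i) d_i V_i. The irreducible dimensions for D_7 are 1, 1, 2, 2, 2: 2 irreducibles of dimension 1, each with multiplicity 1; 3 irreducibles of dimension 2, each with multiplicity 2. Total dimension 2*1*1 + 3*2*2 = 14 = |G|.

Solution. General theorem: in the regular representation of a finite group G, each irreducible appears with multiplicity equal to its dimension. Check: dim(rho_reg) = sum d_i^2 = 1 + 1 + 4 + 4 + 4 = 14 = |G|.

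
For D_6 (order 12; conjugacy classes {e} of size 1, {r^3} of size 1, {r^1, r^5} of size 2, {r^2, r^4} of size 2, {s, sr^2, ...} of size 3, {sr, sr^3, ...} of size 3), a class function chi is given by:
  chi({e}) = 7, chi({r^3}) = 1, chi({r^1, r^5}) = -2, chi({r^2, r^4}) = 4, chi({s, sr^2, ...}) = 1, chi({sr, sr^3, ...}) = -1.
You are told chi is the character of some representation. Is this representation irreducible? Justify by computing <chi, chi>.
Not irreducible (reducible): <chi, chi> = 8 > 1.

Details: <chi, chi> = (1/|G|) sum_C |C| * |chi(C)|^2 = (1/12)[1*|7|^2 + 1*|1|^2 + 2*|-2|^2 + 2*|4|^2 + 3*|1|^2 + 3*|-1|^2]
  = (1/12)[(49) + (1) + (8) + (32) + (3) + (3)] = 96/12 = 8.
A character is irreducible iff <chi, chi> = 1, so this representation is reducible.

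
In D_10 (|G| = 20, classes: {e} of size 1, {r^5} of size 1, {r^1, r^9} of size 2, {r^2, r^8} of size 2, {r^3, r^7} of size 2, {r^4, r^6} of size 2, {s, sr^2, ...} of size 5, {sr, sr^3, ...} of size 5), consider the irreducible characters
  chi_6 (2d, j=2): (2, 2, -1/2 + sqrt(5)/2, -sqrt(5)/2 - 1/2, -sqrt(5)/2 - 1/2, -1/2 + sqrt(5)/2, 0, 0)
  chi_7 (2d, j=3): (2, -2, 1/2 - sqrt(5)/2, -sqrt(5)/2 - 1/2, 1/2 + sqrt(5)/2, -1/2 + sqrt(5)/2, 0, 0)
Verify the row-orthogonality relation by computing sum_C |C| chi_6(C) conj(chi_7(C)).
Sum = 0; so <chi_6, chi_7> = 0 (distinct irreducibles are orthogonal).

Compute term by term over conjugacy classes (|C| * chi_6(C) * conj(chi_7(C))):
  1*(2)*conj(2) + 1*(2)*conj(-2) + 2*(-1/2 + sqrt(5)/2)*conj(1/2 - sqrt(5)/2) + 2*(-sqrt(5)/2 - 1/2)*conj(-sqrt(5)/2 - 1/2) + 2*(-sqrt(5)/2 - 1/2)*conj(1/2 + sqrt(5)/2) + 2*(-1/2 + sqrt(5)/2)*conj(-1/2 + sqrt(5)/2) + 5*(0)*conj(0) + 5*(0)*conj(0)
  = (4) + (-4) + (-3 + sqrt(5)) + (sqrt(5) + 3) + (-3 - sqrt(5)) + (3 - sqrt(5)) + (0) + (0)
  = 0.
Dividing by |G| = 20 gives 0/20 = 0, matching the row-orthogonality relation <chi_6, chi_7> = [chi_6 = chi_7].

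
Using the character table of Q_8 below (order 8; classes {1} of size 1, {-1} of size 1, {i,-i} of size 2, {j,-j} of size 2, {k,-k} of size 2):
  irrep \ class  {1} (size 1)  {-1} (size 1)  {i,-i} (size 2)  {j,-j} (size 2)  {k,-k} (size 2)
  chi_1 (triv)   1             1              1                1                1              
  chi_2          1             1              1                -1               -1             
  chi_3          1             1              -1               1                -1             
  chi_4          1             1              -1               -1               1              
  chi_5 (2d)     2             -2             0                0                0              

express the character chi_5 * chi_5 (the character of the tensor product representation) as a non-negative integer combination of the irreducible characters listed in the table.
chi_5 tensor chi_5 = chi_1 + chi_2 + chi_3 + chi_4 (all other irreducibles have multiplicity 0).

Explanation: The character of a tensor product is the pointwise product (chi_5 * chi_5)(C) = chi_5(C) * chi_5(C):
  {1}: (2)*(2), {-1}: (-2)*(-2), {i,-i}: (0)*(0), {j,-j}: (0)*(0), {k,-k}: (0)*(0)
so (chi_5 * chi_5) takes values
  {1} -> 4, {-1} -> 4, {i,-i} -> 0, {j,-j} -> 0, {k,-k} -> 0.
Now take the inner product of this character with each irreducible chi from the table, <chi_5*chi_5, chi> = (1/8) sum_C |C| (chi_5*chi_5)(C) conj(chi(C)):
  <chi_5*chi_5, chi_1> = (1/8)[1*(4)*conj(1) + 1*(4)*conj(1) + 2*(0)*conj(1) + 2*(0)*conj(1) + 2*(0)*conj(1)]
      = (1/8)[(4) + (4) + (0) + (0) + (0)] = 8/8 = 1
  <chi_5*chi_5, chi_2> = (1/8)[1*(4)*conj(1) + 1*(4)*conj(1) + 2*(0)*conj(1) + 2*(0)*conj(-1) + 2*(0)*conj(-1)]
      = (1/8)[(4) + (4) + (0) + (0) + (0)] = 8/8 = 1
  <chi_5*chi_5, chi_3> = (1/8)[1*(4)*conj(1) + 1*(4)*conj(1) + 2*(0)*conj(-1) + 2*(0)*conj(1) + 2*(0)*conj(-1)]
      = (1/8)[(4) + (4) + (0) + (0) + (0)] = 8/8 = 1
  <chi_5*chi_5, chi_4> = (1/8)[1*(4)*conj(1) + 1*(4)*conj(1) + 2*(0)*conj(-1) + 2*(0)*conj(-1) + 2*(0)*conj(1)]
      = (1/8)[(4) + (4) + (0) + (0) + (0)] = 8/8 = 1
  <chi_5*chi_5, chi_5> = (1/8)[1*(4)*conj(2) + 1*(4)*conj(-2) + 2*(0)*conj(0) + 2*(0)*conj(0) + 2*(0)*conj(0)]
      = (1/8)[(8) + (-8) + (0) + (0) + (0)] = 0/8 = 0
Hence the multiplicities are chi_1: 1, chi_2: 1, chi_3: 1, chi_4: 1. Dimension check: dim(chi_5)*dim(chi_5) = 2*2 = 4 and sum (mult * dim) = 1*1 + 1*1 + 1*1 + 1*1 = 4.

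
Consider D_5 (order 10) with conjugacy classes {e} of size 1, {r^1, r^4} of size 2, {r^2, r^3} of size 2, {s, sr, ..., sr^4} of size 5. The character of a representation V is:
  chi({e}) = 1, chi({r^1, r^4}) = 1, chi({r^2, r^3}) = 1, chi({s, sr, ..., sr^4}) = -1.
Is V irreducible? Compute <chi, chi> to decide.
Irreducible: <chi, chi> = 1.

Reasoning: <chi, chi> = (1/|G|) sum_C |C| * |chi(C)|^2 = (1/10)[1*|1|^2 + 2*|1|^2 + 2*|1|^2 + 5*|-1|^2]
  = (1/10)[(1) + (2) + (2) + (5)] = 10/10 = 1.
A character is irreducible iff <chi, chi> = 1, so this representation is irreducible.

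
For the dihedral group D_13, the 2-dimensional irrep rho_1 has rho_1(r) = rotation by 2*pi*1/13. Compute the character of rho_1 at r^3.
chi_{rho_1}(r^3) = 2*cos(2*pi*1*3/13) = 2*cos(6*pi/13)

Argument: rho_1(r^3) is rotation by angle 2*pi*1*3/13, whose trace is 2*cos(2*pi*1*3/13) = 2*cos(6*pi/13).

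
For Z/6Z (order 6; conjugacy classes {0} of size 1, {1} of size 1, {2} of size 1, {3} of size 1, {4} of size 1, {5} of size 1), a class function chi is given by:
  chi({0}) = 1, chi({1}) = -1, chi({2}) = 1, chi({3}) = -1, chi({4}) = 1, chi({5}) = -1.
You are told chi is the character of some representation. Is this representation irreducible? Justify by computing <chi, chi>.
Irreducible: <chi, chi> = 1.

Argument: <chi, chi> = (1/|G|) sum_C |C| * |chi(C)|^2 = (1/6)[1*|1|^2 + 1*|-1|^2 + 1*|1|^2 + 1*|-1|^2 + 1*|1|^2 + 1*|-1|^2]
  = (1/6)[(1) + (1) + (1) + (1) + (1) + (1)] = 6/6 = 1.
(Exp terms are combined using exp(i*s)*conj(exp(i*t)) = exp(i*(s-t)), and sums of them are collapsed using the identity that for every m > 1 the m distinct m-th roots of unity sum to 0, e.g. 1 + exp(2*I*pi/3) + exp(-2*I*pi/3) = 0.)
A character is irreducible iff <chi, chi> = 1, so this representation is irreducible.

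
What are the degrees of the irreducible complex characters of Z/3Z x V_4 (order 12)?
Dimensions: 1, 1, 1, 1, 1, 1, 1, 1, 1, 1, 1, 1

Working: There are 12 irreducibles (= number of conjugacy classes). Their dimensions d_i satisfy sum d_i^2 = |G| = 12: 1 + 1 + 1 + 1 + 1 + 1 + 1 + 1 + 1 + 1 + 1 + 1 = 12. (For the product with Z/3Z: each of the 3 1-dim characters of Z/3Z tensors with each irrep of V_4, giving 3 copies of each V_4-dimension.)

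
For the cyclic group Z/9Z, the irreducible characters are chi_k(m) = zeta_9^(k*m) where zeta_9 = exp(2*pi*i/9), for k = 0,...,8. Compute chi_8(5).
chi_8(5) = zeta_9^40 = exp(8*I*pi/9)

Explanation: chi_8(5) = zeta_9^(8*5) = zeta_9^40. Since zeta_9^9 = 1, this equals zeta_9^4 = exp(2*pi*i*4/9) = exp(8*I*pi/9).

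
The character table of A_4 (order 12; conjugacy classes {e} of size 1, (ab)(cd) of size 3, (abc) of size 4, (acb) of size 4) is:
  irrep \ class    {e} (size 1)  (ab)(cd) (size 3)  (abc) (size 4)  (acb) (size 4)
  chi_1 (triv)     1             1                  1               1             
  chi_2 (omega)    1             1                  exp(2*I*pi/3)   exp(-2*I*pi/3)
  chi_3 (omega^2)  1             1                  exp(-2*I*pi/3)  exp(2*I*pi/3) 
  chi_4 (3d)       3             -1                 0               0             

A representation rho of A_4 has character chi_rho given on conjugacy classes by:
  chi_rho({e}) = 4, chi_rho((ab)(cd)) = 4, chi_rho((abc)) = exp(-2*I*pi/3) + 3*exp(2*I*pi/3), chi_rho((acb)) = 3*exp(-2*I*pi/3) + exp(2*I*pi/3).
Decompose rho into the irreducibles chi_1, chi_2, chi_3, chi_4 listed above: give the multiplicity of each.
Multiplicities: chi_1: 0, chi_2: 3, chi_3: 1, chi_4: 0.

Working: Use <chi_rho, chi> = (1/|G|) sum_C |C| * chi_rho(C) * conj(chi(C)) with |G| = 12 for each irreducible chi in the table:
  <chi_rho, chi_1> = (1/12)[1*(4)*conj(1) + 3*(4)*conj(1) + 4*(exp(-2*I*pi/3) + 3*exp(2*I*pi/3))*conj(1) + 4*(3*exp(-2*I*pi/3) + exp(2*I*pi/3))*conj(1)]
      = (1/12)[(4) + (12) + (4*exp(-2*I*pi/3) + 12*exp(2*I*pi/3)) + (12*exp(-2*I*pi/3) + 4*exp(2*I*pi/3))] = 0/12 = 0
  <chi_rho, chi_2> = (1/12)[1*(4)*conj(1) + 3*(4)*conj(1) + 4*(exp(-2*I*pi/3) + 3*exp(2*I*pi/3))*conj(exp(2*I*pi/3)) + 4*(3*exp(-2*I*pi/3) + exp(2*I*pi/3))*conj(exp(-2*I*pi/3))]
      = (1/12)[(4) + (12) + (12 + 4*exp(2*I*pi/3)) + (12 + 4*exp(-2*I*pi/3))] = 36/12 = 3
  <chi_rho, chi_3> = (1/12)[1*(4)*conj(1) + 3*(4)*conj(1) + 4*(exp(-2*I*pi/3) + 3*exp(2*I*pi/3))*conj(exp(-2*I*pi/3)) + 4*(3*exp(-2*I*pi/3) + exp(2*I*pi/3))*conj(exp(2*I*pi/3))]
      = (1/12)[(4) + (12) + (4 + 12*exp(-2*I*pi/3)) + (4 + 12*exp(2*I*pi/3))] = 12/12 = 1
  <chi_rho, chi_4> = (1/12)[1*(4)*conj(3) + 3*(4)*conj(-1) + 4*(exp(-2*I*pi/3) + 3*exp(2*I*pi/3))*conj(0) + 4*(3*exp(-2*I*pi/3) + exp(2*I*pi/3))*conj(0)]
      = (1/12)[(12) + (-12) + (0) + (0)] = 0/12 = 0
(Exp terms are combined using exp(i*s)*conj(exp(i*t)) = exp(i*(s-t)), and sums of them are collapsed using the identity that for every m > 1 the m distinct m-th roots of unity sum to 0, e.g. 1 + exp(2*I*pi/3) + exp(-2*I*pi/3) = 0.)
Dimension check: dim(rho) = sum (mult * dim) = 0*1 + 3*1 + 1*1 + 0*3 = 4 = chi_rho(e) = 4.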